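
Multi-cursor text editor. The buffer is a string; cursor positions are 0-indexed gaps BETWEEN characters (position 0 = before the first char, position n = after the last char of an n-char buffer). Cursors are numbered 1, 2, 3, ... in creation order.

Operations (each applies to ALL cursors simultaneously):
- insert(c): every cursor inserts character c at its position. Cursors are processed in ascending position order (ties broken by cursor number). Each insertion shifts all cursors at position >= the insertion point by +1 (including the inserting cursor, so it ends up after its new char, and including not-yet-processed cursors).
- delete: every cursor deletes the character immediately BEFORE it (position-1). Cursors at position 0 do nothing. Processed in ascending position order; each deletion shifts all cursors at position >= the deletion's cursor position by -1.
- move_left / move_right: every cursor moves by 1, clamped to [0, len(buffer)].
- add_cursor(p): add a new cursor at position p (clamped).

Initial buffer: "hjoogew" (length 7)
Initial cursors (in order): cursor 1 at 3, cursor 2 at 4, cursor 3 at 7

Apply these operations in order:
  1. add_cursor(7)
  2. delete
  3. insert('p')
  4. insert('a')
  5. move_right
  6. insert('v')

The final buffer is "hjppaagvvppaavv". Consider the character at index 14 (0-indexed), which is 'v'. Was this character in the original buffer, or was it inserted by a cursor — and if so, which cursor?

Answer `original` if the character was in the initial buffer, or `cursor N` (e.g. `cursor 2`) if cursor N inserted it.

After op 1 (add_cursor(7)): buffer="hjoogew" (len 7), cursors c1@3 c2@4 c3@7 c4@7, authorship .......
After op 2 (delete): buffer="hjg" (len 3), cursors c1@2 c2@2 c3@3 c4@3, authorship ...
After op 3 (insert('p')): buffer="hjppgpp" (len 7), cursors c1@4 c2@4 c3@7 c4@7, authorship ..12.34
After op 4 (insert('a')): buffer="hjppaagppaa" (len 11), cursors c1@6 c2@6 c3@11 c4@11, authorship ..1212.3434
After op 5 (move_right): buffer="hjppaagppaa" (len 11), cursors c1@7 c2@7 c3@11 c4@11, authorship ..1212.3434
After op 6 (insert('v')): buffer="hjppaagvvppaavv" (len 15), cursors c1@9 c2@9 c3@15 c4@15, authorship ..1212.12343434
Authorship (.=original, N=cursor N): . . 1 2 1 2 . 1 2 3 4 3 4 3 4
Index 14: author = 4

Answer: cursor 4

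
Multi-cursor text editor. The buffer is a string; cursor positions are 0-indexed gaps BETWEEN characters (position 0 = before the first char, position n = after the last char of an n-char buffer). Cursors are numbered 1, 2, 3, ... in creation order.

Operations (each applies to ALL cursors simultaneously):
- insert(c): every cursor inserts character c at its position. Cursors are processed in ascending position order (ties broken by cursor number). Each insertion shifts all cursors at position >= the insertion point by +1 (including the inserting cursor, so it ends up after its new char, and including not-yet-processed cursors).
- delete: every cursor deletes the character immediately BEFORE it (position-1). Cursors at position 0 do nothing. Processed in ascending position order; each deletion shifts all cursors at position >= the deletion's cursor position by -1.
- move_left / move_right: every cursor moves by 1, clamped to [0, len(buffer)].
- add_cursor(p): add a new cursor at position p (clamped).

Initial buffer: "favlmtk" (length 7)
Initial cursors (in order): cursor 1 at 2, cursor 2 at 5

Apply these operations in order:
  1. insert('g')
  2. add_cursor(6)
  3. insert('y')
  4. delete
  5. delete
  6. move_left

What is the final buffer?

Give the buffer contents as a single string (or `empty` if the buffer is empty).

After op 1 (insert('g')): buffer="fagvlmgtk" (len 9), cursors c1@3 c2@7, authorship ..1...2..
After op 2 (add_cursor(6)): buffer="fagvlmgtk" (len 9), cursors c1@3 c3@6 c2@7, authorship ..1...2..
After op 3 (insert('y')): buffer="fagyvlmygytk" (len 12), cursors c1@4 c3@8 c2@10, authorship ..11...322..
After op 4 (delete): buffer="fagvlmgtk" (len 9), cursors c1@3 c3@6 c2@7, authorship ..1...2..
After op 5 (delete): buffer="favltk" (len 6), cursors c1@2 c2@4 c3@4, authorship ......
After op 6 (move_left): buffer="favltk" (len 6), cursors c1@1 c2@3 c3@3, authorship ......

Answer: favltk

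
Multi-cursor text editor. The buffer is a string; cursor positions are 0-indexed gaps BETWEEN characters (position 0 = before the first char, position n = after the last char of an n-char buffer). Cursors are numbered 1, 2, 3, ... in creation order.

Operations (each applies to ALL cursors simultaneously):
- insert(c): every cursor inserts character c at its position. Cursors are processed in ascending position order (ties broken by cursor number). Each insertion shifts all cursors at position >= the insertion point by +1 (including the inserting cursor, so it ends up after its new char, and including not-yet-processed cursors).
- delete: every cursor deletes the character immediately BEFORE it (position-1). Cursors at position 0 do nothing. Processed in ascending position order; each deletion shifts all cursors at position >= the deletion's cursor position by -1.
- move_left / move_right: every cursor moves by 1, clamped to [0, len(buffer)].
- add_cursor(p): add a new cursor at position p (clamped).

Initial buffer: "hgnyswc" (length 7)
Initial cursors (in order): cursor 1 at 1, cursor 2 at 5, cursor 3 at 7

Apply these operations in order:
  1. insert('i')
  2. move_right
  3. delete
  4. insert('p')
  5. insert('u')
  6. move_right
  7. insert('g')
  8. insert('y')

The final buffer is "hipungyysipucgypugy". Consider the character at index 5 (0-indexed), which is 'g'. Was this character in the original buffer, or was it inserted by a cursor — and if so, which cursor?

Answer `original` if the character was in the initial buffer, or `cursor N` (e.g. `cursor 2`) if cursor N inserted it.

After op 1 (insert('i')): buffer="hignysiwci" (len 10), cursors c1@2 c2@7 c3@10, authorship .1....2..3
After op 2 (move_right): buffer="hignysiwci" (len 10), cursors c1@3 c2@8 c3@10, authorship .1....2..3
After op 3 (delete): buffer="hinysic" (len 7), cursors c1@2 c2@6 c3@7, authorship .1...2.
After op 4 (insert('p')): buffer="hipnysipcp" (len 10), cursors c1@3 c2@8 c3@10, authorship .11...22.3
After op 5 (insert('u')): buffer="hipunysipucpu" (len 13), cursors c1@4 c2@10 c3@13, authorship .111...222.33
After op 6 (move_right): buffer="hipunysipucpu" (len 13), cursors c1@5 c2@11 c3@13, authorship .111...222.33
After op 7 (insert('g')): buffer="hipungysipucgpug" (len 16), cursors c1@6 c2@13 c3@16, authorship .111.1..222.2333
After op 8 (insert('y')): buffer="hipungyysipucgypugy" (len 19), cursors c1@7 c2@15 c3@19, authorship .111.11..222.223333
Authorship (.=original, N=cursor N): . 1 1 1 . 1 1 . . 2 2 2 . 2 2 3 3 3 3
Index 5: author = 1

Answer: cursor 1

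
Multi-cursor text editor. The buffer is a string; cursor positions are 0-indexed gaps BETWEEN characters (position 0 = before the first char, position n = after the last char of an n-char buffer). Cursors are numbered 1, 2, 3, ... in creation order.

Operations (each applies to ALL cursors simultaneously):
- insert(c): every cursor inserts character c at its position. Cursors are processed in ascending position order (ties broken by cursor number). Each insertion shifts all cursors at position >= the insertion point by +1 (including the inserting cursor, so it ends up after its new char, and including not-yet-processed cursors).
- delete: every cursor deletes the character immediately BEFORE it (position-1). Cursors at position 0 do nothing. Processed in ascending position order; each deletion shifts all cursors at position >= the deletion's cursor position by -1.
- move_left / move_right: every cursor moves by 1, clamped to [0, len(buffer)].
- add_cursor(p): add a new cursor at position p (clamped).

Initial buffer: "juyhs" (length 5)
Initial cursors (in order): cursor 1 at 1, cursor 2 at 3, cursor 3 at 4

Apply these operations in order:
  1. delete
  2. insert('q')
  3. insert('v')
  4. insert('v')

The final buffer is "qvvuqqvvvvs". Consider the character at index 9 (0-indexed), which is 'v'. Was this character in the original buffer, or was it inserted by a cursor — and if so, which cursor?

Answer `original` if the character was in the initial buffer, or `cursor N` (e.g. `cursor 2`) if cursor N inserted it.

After op 1 (delete): buffer="us" (len 2), cursors c1@0 c2@1 c3@1, authorship ..
After op 2 (insert('q')): buffer="quqqs" (len 5), cursors c1@1 c2@4 c3@4, authorship 1.23.
After op 3 (insert('v')): buffer="qvuqqvvs" (len 8), cursors c1@2 c2@7 c3@7, authorship 11.2323.
After op 4 (insert('v')): buffer="qvvuqqvvvvs" (len 11), cursors c1@3 c2@10 c3@10, authorship 111.232323.
Authorship (.=original, N=cursor N): 1 1 1 . 2 3 2 3 2 3 .
Index 9: author = 3

Answer: cursor 3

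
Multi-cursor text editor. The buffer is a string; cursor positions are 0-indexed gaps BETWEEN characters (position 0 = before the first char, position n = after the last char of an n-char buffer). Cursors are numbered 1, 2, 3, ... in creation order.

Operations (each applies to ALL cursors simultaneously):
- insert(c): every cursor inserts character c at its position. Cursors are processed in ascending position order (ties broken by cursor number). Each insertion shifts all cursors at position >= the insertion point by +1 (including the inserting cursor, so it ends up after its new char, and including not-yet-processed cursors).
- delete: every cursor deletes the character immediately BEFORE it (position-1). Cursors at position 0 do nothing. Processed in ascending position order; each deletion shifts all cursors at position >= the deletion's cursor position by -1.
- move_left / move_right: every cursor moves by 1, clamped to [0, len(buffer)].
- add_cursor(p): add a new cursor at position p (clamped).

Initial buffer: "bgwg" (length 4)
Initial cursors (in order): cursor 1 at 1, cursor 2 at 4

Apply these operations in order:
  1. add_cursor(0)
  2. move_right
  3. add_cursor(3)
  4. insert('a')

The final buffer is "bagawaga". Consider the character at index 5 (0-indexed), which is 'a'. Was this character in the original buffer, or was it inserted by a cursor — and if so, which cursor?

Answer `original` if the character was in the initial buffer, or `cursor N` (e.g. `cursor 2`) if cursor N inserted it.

Answer: cursor 4

Derivation:
After op 1 (add_cursor(0)): buffer="bgwg" (len 4), cursors c3@0 c1@1 c2@4, authorship ....
After op 2 (move_right): buffer="bgwg" (len 4), cursors c3@1 c1@2 c2@4, authorship ....
After op 3 (add_cursor(3)): buffer="bgwg" (len 4), cursors c3@1 c1@2 c4@3 c2@4, authorship ....
After op 4 (insert('a')): buffer="bagawaga" (len 8), cursors c3@2 c1@4 c4@6 c2@8, authorship .3.1.4.2
Authorship (.=original, N=cursor N): . 3 . 1 . 4 . 2
Index 5: author = 4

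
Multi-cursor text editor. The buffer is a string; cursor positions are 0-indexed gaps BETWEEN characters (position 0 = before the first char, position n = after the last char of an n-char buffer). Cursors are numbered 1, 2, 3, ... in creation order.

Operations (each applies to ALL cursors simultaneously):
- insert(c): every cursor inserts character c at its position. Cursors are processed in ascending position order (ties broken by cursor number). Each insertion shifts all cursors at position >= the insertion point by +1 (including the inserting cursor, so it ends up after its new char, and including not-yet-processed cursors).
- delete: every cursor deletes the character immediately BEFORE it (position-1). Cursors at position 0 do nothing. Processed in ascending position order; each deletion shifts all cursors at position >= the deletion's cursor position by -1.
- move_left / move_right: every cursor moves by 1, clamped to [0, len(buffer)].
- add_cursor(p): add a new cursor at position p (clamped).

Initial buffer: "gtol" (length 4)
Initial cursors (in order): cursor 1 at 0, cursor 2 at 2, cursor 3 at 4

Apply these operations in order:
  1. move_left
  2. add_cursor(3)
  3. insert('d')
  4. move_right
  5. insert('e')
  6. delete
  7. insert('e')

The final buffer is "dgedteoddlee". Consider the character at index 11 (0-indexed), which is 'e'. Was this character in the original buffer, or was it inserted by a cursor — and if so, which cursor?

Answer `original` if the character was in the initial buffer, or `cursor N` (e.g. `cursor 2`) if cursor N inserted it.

After op 1 (move_left): buffer="gtol" (len 4), cursors c1@0 c2@1 c3@3, authorship ....
After op 2 (add_cursor(3)): buffer="gtol" (len 4), cursors c1@0 c2@1 c3@3 c4@3, authorship ....
After op 3 (insert('d')): buffer="dgdtoddl" (len 8), cursors c1@1 c2@3 c3@7 c4@7, authorship 1.2..34.
After op 4 (move_right): buffer="dgdtoddl" (len 8), cursors c1@2 c2@4 c3@8 c4@8, authorship 1.2..34.
After op 5 (insert('e')): buffer="dgedteoddlee" (len 12), cursors c1@3 c2@6 c3@12 c4@12, authorship 1.12.2.34.34
After op 6 (delete): buffer="dgdtoddl" (len 8), cursors c1@2 c2@4 c3@8 c4@8, authorship 1.2..34.
After op 7 (insert('e')): buffer="dgedteoddlee" (len 12), cursors c1@3 c2@6 c3@12 c4@12, authorship 1.12.2.34.34
Authorship (.=original, N=cursor N): 1 . 1 2 . 2 . 3 4 . 3 4
Index 11: author = 4

Answer: cursor 4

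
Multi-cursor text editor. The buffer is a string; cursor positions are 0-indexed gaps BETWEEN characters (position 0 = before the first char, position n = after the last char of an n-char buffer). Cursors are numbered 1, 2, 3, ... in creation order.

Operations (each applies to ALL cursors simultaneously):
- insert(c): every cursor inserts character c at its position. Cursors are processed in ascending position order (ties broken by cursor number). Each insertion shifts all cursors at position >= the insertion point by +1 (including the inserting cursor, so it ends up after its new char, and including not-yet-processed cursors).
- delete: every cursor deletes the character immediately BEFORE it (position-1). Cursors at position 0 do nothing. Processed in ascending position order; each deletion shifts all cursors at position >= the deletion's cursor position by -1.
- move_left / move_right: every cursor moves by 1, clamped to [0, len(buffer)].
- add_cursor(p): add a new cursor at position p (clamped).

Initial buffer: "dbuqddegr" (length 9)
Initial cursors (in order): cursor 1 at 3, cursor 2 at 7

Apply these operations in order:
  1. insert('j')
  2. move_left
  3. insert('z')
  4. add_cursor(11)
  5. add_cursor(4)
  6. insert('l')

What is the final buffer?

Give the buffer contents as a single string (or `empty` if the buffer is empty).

After op 1 (insert('j')): buffer="dbujqddejgr" (len 11), cursors c1@4 c2@9, authorship ...1....2..
After op 2 (move_left): buffer="dbujqddejgr" (len 11), cursors c1@3 c2@8, authorship ...1....2..
After op 3 (insert('z')): buffer="dbuzjqddezjgr" (len 13), cursors c1@4 c2@10, authorship ...11....22..
After op 4 (add_cursor(11)): buffer="dbuzjqddezjgr" (len 13), cursors c1@4 c2@10 c3@11, authorship ...11....22..
After op 5 (add_cursor(4)): buffer="dbuzjqddezjgr" (len 13), cursors c1@4 c4@4 c2@10 c3@11, authorship ...11....22..
After op 6 (insert('l')): buffer="dbuzlljqddezljlgr" (len 17), cursors c1@6 c4@6 c2@13 c3@15, authorship ...1141....2223..

Answer: dbuzlljqddezljlgr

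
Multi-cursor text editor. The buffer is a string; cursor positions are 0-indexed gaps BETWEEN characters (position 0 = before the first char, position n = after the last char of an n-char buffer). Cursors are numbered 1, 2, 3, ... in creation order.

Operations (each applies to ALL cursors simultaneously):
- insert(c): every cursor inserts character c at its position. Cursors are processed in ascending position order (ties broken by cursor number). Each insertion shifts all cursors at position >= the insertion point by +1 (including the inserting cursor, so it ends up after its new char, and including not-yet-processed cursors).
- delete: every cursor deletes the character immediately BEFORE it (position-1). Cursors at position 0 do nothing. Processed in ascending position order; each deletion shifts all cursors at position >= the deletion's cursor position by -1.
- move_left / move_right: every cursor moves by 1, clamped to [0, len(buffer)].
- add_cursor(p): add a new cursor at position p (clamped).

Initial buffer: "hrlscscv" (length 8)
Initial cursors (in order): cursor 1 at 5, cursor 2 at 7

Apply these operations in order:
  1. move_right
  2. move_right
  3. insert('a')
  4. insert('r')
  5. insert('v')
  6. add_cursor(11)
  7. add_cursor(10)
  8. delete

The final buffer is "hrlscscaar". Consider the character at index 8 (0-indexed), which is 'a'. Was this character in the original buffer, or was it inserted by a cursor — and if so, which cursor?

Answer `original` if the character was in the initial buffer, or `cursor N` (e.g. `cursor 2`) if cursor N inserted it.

After op 1 (move_right): buffer="hrlscscv" (len 8), cursors c1@6 c2@8, authorship ........
After op 2 (move_right): buffer="hrlscscv" (len 8), cursors c1@7 c2@8, authorship ........
After op 3 (insert('a')): buffer="hrlscscava" (len 10), cursors c1@8 c2@10, authorship .......1.2
After op 4 (insert('r')): buffer="hrlscscarvar" (len 12), cursors c1@9 c2@12, authorship .......11.22
After op 5 (insert('v')): buffer="hrlscscarvvarv" (len 14), cursors c1@10 c2@14, authorship .......111.222
After op 6 (add_cursor(11)): buffer="hrlscscarvvarv" (len 14), cursors c1@10 c3@11 c2@14, authorship .......111.222
After op 7 (add_cursor(10)): buffer="hrlscscarvvarv" (len 14), cursors c1@10 c4@10 c3@11 c2@14, authorship .......111.222
After op 8 (delete): buffer="hrlscscaar" (len 10), cursors c1@8 c3@8 c4@8 c2@10, authorship .......122
Authorship (.=original, N=cursor N): . . . . . . . 1 2 2
Index 8: author = 2

Answer: cursor 2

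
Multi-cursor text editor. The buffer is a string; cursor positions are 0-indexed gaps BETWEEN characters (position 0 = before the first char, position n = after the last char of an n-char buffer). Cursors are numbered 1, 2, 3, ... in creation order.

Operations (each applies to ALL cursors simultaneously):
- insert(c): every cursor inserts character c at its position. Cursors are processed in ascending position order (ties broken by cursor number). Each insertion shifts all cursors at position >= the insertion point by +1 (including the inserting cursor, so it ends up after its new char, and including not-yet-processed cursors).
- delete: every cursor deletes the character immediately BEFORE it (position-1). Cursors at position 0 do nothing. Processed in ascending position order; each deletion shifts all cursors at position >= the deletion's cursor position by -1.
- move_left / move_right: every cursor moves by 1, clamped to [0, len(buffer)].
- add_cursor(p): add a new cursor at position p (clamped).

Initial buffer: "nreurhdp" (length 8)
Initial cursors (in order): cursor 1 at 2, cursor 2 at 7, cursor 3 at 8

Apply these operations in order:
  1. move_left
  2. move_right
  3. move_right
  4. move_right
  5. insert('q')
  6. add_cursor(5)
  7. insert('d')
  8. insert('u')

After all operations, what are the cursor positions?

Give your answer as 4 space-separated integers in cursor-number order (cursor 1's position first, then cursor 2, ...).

Answer: 9 19 19 9

Derivation:
After op 1 (move_left): buffer="nreurhdp" (len 8), cursors c1@1 c2@6 c3@7, authorship ........
After op 2 (move_right): buffer="nreurhdp" (len 8), cursors c1@2 c2@7 c3@8, authorship ........
After op 3 (move_right): buffer="nreurhdp" (len 8), cursors c1@3 c2@8 c3@8, authorship ........
After op 4 (move_right): buffer="nreurhdp" (len 8), cursors c1@4 c2@8 c3@8, authorship ........
After op 5 (insert('q')): buffer="nreuqrhdpqq" (len 11), cursors c1@5 c2@11 c3@11, authorship ....1....23
After op 6 (add_cursor(5)): buffer="nreuqrhdpqq" (len 11), cursors c1@5 c4@5 c2@11 c3@11, authorship ....1....23
After op 7 (insert('d')): buffer="nreuqddrhdpqqdd" (len 15), cursors c1@7 c4@7 c2@15 c3@15, authorship ....114....2323
After op 8 (insert('u')): buffer="nreuqdduurhdpqqdduu" (len 19), cursors c1@9 c4@9 c2@19 c3@19, authorship ....11414....232323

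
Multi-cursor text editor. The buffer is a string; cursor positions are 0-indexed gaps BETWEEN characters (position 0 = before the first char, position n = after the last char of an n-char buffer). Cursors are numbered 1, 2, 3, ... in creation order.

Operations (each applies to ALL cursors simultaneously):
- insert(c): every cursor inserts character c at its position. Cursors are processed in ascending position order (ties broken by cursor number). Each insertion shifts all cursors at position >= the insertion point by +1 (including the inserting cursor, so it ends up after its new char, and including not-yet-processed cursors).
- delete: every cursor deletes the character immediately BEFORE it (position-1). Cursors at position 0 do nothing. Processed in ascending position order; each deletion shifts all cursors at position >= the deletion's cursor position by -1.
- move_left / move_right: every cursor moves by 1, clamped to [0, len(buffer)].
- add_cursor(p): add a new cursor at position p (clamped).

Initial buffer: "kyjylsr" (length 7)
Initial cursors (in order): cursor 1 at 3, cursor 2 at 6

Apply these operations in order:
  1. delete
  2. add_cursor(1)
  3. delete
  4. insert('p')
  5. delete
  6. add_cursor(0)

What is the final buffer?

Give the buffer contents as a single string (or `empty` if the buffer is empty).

Answer: yr

Derivation:
After op 1 (delete): buffer="kyylr" (len 5), cursors c1@2 c2@4, authorship .....
After op 2 (add_cursor(1)): buffer="kyylr" (len 5), cursors c3@1 c1@2 c2@4, authorship .....
After op 3 (delete): buffer="yr" (len 2), cursors c1@0 c3@0 c2@1, authorship ..
After op 4 (insert('p')): buffer="ppypr" (len 5), cursors c1@2 c3@2 c2@4, authorship 13.2.
After op 5 (delete): buffer="yr" (len 2), cursors c1@0 c3@0 c2@1, authorship ..
After op 6 (add_cursor(0)): buffer="yr" (len 2), cursors c1@0 c3@0 c4@0 c2@1, authorship ..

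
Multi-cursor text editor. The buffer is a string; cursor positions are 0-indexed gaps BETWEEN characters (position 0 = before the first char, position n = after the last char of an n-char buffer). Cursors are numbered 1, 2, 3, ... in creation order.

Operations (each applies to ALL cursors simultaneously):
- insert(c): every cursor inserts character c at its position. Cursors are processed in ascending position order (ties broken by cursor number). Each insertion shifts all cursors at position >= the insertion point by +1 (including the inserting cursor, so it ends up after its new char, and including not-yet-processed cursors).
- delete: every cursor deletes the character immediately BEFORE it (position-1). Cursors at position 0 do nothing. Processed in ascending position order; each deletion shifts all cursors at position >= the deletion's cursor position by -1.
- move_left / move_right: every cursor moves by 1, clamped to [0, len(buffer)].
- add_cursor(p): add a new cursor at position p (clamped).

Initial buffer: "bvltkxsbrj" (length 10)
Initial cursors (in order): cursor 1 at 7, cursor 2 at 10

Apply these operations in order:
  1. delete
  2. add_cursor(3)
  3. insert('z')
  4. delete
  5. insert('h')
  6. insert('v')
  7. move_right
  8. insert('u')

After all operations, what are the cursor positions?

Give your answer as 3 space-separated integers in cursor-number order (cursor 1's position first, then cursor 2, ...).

Answer: 13 17 7

Derivation:
After op 1 (delete): buffer="bvltkxbr" (len 8), cursors c1@6 c2@8, authorship ........
After op 2 (add_cursor(3)): buffer="bvltkxbr" (len 8), cursors c3@3 c1@6 c2@8, authorship ........
After op 3 (insert('z')): buffer="bvlztkxzbrz" (len 11), cursors c3@4 c1@8 c2@11, authorship ...3...1..2
After op 4 (delete): buffer="bvltkxbr" (len 8), cursors c3@3 c1@6 c2@8, authorship ........
After op 5 (insert('h')): buffer="bvlhtkxhbrh" (len 11), cursors c3@4 c1@8 c2@11, authorship ...3...1..2
After op 6 (insert('v')): buffer="bvlhvtkxhvbrhv" (len 14), cursors c3@5 c1@10 c2@14, authorship ...33...11..22
After op 7 (move_right): buffer="bvlhvtkxhvbrhv" (len 14), cursors c3@6 c1@11 c2@14, authorship ...33...11..22
After op 8 (insert('u')): buffer="bvlhvtukxhvburhvu" (len 17), cursors c3@7 c1@13 c2@17, authorship ...33.3..11.1.222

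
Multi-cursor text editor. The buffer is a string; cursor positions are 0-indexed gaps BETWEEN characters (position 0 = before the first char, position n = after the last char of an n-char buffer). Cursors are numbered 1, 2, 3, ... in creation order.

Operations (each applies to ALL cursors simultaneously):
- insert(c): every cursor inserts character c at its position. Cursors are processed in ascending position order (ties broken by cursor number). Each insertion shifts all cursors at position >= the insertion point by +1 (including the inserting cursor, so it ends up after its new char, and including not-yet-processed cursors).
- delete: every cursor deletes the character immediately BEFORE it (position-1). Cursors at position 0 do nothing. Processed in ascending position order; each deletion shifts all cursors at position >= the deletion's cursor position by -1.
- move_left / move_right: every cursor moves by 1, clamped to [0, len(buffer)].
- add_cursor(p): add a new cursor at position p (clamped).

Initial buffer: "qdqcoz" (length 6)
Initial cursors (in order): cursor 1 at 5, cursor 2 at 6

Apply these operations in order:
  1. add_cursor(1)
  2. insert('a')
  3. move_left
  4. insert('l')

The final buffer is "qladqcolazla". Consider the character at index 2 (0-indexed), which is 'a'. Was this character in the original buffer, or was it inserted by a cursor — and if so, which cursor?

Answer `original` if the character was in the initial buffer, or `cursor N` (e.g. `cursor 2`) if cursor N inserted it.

Answer: cursor 3

Derivation:
After op 1 (add_cursor(1)): buffer="qdqcoz" (len 6), cursors c3@1 c1@5 c2@6, authorship ......
After op 2 (insert('a')): buffer="qadqcoaza" (len 9), cursors c3@2 c1@7 c2@9, authorship .3....1.2
After op 3 (move_left): buffer="qadqcoaza" (len 9), cursors c3@1 c1@6 c2@8, authorship .3....1.2
After op 4 (insert('l')): buffer="qladqcolazla" (len 12), cursors c3@2 c1@8 c2@11, authorship .33....11.22
Authorship (.=original, N=cursor N): . 3 3 . . . . 1 1 . 2 2
Index 2: author = 3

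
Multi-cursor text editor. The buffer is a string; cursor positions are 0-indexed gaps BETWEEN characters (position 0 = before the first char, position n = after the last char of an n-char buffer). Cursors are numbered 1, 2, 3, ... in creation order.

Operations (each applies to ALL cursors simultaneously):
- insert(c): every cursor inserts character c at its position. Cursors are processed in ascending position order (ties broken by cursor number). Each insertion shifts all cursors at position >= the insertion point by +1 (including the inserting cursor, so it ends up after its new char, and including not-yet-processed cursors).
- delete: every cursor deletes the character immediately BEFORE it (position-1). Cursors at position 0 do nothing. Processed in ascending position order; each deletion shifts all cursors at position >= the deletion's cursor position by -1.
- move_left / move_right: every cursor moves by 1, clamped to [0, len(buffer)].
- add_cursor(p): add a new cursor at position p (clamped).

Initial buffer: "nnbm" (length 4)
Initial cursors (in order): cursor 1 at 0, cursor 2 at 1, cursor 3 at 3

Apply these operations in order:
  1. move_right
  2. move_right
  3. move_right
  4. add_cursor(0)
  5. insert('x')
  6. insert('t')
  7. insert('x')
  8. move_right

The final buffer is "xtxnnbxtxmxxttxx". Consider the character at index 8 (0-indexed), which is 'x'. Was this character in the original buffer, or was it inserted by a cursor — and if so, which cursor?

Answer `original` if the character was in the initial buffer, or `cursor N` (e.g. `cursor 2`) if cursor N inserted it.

Answer: cursor 1

Derivation:
After op 1 (move_right): buffer="nnbm" (len 4), cursors c1@1 c2@2 c3@4, authorship ....
After op 2 (move_right): buffer="nnbm" (len 4), cursors c1@2 c2@3 c3@4, authorship ....
After op 3 (move_right): buffer="nnbm" (len 4), cursors c1@3 c2@4 c3@4, authorship ....
After op 4 (add_cursor(0)): buffer="nnbm" (len 4), cursors c4@0 c1@3 c2@4 c3@4, authorship ....
After op 5 (insert('x')): buffer="xnnbxmxx" (len 8), cursors c4@1 c1@5 c2@8 c3@8, authorship 4...1.23
After op 6 (insert('t')): buffer="xtnnbxtmxxtt" (len 12), cursors c4@2 c1@7 c2@12 c3@12, authorship 44...11.2323
After op 7 (insert('x')): buffer="xtxnnbxtxmxxttxx" (len 16), cursors c4@3 c1@9 c2@16 c3@16, authorship 444...111.232323
After op 8 (move_right): buffer="xtxnnbxtxmxxttxx" (len 16), cursors c4@4 c1@10 c2@16 c3@16, authorship 444...111.232323
Authorship (.=original, N=cursor N): 4 4 4 . . . 1 1 1 . 2 3 2 3 2 3
Index 8: author = 1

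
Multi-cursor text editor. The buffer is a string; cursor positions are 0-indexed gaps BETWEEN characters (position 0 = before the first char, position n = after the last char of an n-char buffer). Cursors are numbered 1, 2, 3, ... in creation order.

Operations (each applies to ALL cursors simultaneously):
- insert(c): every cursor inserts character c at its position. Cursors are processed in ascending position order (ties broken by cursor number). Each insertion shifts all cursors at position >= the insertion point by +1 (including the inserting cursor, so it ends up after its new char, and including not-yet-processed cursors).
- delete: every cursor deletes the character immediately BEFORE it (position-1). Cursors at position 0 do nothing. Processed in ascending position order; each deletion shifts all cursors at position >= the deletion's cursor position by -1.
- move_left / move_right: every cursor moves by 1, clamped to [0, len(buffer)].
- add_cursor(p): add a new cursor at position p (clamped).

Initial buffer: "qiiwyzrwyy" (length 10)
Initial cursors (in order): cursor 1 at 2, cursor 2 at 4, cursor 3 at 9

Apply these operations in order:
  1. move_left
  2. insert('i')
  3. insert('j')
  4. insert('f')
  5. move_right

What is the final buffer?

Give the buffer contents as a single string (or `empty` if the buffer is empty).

Answer: qijfiiijfwyzrwijfyy

Derivation:
After op 1 (move_left): buffer="qiiwyzrwyy" (len 10), cursors c1@1 c2@3 c3@8, authorship ..........
After op 2 (insert('i')): buffer="qiiiiwyzrwiyy" (len 13), cursors c1@2 c2@5 c3@11, authorship .1..2.....3..
After op 3 (insert('j')): buffer="qijiiijwyzrwijyy" (len 16), cursors c1@3 c2@7 c3@14, authorship .11..22.....33..
After op 4 (insert('f')): buffer="qijfiiijfwyzrwijfyy" (len 19), cursors c1@4 c2@9 c3@17, authorship .111..222.....333..
After op 5 (move_right): buffer="qijfiiijfwyzrwijfyy" (len 19), cursors c1@5 c2@10 c3@18, authorship .111..222.....333..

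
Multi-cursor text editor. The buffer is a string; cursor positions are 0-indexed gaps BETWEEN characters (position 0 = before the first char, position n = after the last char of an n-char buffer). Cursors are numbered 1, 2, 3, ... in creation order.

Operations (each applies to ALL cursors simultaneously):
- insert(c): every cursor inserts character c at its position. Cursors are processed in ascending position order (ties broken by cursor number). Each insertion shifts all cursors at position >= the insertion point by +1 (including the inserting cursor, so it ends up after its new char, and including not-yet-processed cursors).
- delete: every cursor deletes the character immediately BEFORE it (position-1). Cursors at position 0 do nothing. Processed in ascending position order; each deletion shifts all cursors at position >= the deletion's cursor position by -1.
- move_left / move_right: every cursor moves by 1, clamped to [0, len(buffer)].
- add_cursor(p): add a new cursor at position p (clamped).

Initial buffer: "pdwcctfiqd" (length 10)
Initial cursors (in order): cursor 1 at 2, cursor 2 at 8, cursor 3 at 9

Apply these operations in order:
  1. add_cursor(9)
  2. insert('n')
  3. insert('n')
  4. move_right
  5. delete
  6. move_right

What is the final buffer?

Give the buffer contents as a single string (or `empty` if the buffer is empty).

After op 1 (add_cursor(9)): buffer="pdwcctfiqd" (len 10), cursors c1@2 c2@8 c3@9 c4@9, authorship ..........
After op 2 (insert('n')): buffer="pdnwcctfinqnnd" (len 14), cursors c1@3 c2@10 c3@13 c4@13, authorship ..1......2.34.
After op 3 (insert('n')): buffer="pdnnwcctfinnqnnnnd" (len 18), cursors c1@4 c2@12 c3@17 c4@17, authorship ..11......22.3434.
After op 4 (move_right): buffer="pdnnwcctfinnqnnnnd" (len 18), cursors c1@5 c2@13 c3@18 c4@18, authorship ..11......22.3434.
After op 5 (delete): buffer="pdnncctfinnnnn" (len 14), cursors c1@4 c2@11 c3@14 c4@14, authorship ..11.....22343
After op 6 (move_right): buffer="pdnncctfinnnnn" (len 14), cursors c1@5 c2@12 c3@14 c4@14, authorship ..11.....22343

Answer: pdnncctfinnnnn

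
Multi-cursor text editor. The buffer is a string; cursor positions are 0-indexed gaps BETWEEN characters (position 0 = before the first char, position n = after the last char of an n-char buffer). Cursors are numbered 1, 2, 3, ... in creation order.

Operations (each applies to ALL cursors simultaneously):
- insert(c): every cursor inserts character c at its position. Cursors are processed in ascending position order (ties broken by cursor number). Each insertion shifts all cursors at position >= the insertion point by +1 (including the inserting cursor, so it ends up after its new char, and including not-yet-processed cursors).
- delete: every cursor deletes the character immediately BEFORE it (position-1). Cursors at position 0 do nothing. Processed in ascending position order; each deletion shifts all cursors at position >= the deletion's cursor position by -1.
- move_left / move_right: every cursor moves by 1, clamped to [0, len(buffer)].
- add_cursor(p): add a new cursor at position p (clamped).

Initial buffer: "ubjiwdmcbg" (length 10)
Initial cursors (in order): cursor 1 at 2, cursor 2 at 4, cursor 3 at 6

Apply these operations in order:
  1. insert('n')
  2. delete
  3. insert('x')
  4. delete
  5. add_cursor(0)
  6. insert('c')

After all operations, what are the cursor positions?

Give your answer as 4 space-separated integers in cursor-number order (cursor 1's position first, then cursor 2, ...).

Answer: 4 7 10 1

Derivation:
After op 1 (insert('n')): buffer="ubnjinwdnmcbg" (len 13), cursors c1@3 c2@6 c3@9, authorship ..1..2..3....
After op 2 (delete): buffer="ubjiwdmcbg" (len 10), cursors c1@2 c2@4 c3@6, authorship ..........
After op 3 (insert('x')): buffer="ubxjixwdxmcbg" (len 13), cursors c1@3 c2@6 c3@9, authorship ..1..2..3....
After op 4 (delete): buffer="ubjiwdmcbg" (len 10), cursors c1@2 c2@4 c3@6, authorship ..........
After op 5 (add_cursor(0)): buffer="ubjiwdmcbg" (len 10), cursors c4@0 c1@2 c2@4 c3@6, authorship ..........
After op 6 (insert('c')): buffer="cubcjicwdcmcbg" (len 14), cursors c4@1 c1@4 c2@7 c3@10, authorship 4..1..2..3....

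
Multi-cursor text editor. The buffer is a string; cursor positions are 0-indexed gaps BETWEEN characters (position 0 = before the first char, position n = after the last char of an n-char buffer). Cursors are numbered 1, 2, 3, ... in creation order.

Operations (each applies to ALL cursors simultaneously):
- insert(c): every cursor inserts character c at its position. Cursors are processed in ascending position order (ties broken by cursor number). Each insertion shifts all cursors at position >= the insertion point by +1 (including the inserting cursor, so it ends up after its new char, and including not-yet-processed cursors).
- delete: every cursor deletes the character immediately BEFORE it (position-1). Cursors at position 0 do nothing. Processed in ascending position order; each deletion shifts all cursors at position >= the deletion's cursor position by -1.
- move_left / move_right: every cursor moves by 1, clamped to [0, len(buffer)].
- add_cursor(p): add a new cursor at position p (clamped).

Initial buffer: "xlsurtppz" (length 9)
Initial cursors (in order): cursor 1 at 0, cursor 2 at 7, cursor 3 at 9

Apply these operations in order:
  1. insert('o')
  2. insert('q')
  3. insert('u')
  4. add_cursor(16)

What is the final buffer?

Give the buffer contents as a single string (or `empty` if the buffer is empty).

After op 1 (insert('o')): buffer="oxlsurtpopzo" (len 12), cursors c1@1 c2@9 c3@12, authorship 1.......2..3
After op 2 (insert('q')): buffer="oqxlsurtpoqpzoq" (len 15), cursors c1@2 c2@11 c3@15, authorship 11.......22..33
After op 3 (insert('u')): buffer="oquxlsurtpoqupzoqu" (len 18), cursors c1@3 c2@13 c3@18, authorship 111.......222..333
After op 4 (add_cursor(16)): buffer="oquxlsurtpoqupzoqu" (len 18), cursors c1@3 c2@13 c4@16 c3@18, authorship 111.......222..333

Answer: oquxlsurtpoqupzoqu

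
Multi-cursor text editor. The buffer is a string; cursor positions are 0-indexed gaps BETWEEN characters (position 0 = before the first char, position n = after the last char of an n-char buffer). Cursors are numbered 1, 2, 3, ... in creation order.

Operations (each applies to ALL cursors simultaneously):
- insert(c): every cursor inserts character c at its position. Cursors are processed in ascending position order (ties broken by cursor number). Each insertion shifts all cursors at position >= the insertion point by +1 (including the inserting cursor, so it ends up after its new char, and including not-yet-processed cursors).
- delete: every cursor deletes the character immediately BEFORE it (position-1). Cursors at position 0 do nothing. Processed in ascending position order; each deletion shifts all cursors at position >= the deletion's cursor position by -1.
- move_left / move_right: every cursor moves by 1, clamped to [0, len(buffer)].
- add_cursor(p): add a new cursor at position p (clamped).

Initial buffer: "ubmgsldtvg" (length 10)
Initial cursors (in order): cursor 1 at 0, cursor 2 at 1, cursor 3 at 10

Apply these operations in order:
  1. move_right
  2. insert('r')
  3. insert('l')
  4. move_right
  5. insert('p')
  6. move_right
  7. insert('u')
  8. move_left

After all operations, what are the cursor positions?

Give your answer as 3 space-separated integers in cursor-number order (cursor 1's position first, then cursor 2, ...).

Answer: 6 11 21

Derivation:
After op 1 (move_right): buffer="ubmgsldtvg" (len 10), cursors c1@1 c2@2 c3@10, authorship ..........
After op 2 (insert('r')): buffer="urbrmgsldtvgr" (len 13), cursors c1@2 c2@4 c3@13, authorship .1.2........3
After op 3 (insert('l')): buffer="urlbrlmgsldtvgrl" (len 16), cursors c1@3 c2@6 c3@16, authorship .11.22........33
After op 4 (move_right): buffer="urlbrlmgsldtvgrl" (len 16), cursors c1@4 c2@7 c3@16, authorship .11.22........33
After op 5 (insert('p')): buffer="urlbprlmpgsldtvgrlp" (len 19), cursors c1@5 c2@9 c3@19, authorship .11.122.2.......333
After op 6 (move_right): buffer="urlbprlmpgsldtvgrlp" (len 19), cursors c1@6 c2@10 c3@19, authorship .11.122.2.......333
After op 7 (insert('u')): buffer="urlbprulmpgusldtvgrlpu" (len 22), cursors c1@7 c2@12 c3@22, authorship .11.1212.2.2......3333
After op 8 (move_left): buffer="urlbprulmpgusldtvgrlpu" (len 22), cursors c1@6 c2@11 c3@21, authorship .11.1212.2.2......3333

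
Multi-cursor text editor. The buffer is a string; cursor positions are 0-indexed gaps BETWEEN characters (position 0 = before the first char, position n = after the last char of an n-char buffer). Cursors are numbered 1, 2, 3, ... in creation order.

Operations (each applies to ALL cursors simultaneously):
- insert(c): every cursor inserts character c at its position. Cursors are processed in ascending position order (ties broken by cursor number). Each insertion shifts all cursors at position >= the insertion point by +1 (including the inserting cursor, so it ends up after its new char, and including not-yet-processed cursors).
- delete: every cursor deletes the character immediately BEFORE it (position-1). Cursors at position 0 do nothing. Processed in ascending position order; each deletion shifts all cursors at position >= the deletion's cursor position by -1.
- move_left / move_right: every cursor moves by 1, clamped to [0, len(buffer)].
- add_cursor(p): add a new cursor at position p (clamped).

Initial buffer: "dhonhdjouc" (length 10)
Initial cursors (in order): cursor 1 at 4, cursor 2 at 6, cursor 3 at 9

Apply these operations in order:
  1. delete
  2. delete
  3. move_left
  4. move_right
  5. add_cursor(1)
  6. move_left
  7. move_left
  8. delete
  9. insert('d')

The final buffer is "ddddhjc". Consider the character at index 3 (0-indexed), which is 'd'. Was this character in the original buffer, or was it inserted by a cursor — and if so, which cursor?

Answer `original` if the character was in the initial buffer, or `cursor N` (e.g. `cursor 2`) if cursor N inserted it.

After op 1 (delete): buffer="dhohjoc" (len 7), cursors c1@3 c2@4 c3@6, authorship .......
After op 2 (delete): buffer="dhjc" (len 4), cursors c1@2 c2@2 c3@3, authorship ....
After op 3 (move_left): buffer="dhjc" (len 4), cursors c1@1 c2@1 c3@2, authorship ....
After op 4 (move_right): buffer="dhjc" (len 4), cursors c1@2 c2@2 c3@3, authorship ....
After op 5 (add_cursor(1)): buffer="dhjc" (len 4), cursors c4@1 c1@2 c2@2 c3@3, authorship ....
After op 6 (move_left): buffer="dhjc" (len 4), cursors c4@0 c1@1 c2@1 c3@2, authorship ....
After op 7 (move_left): buffer="dhjc" (len 4), cursors c1@0 c2@0 c4@0 c3@1, authorship ....
After op 8 (delete): buffer="hjc" (len 3), cursors c1@0 c2@0 c3@0 c4@0, authorship ...
After op 9 (insert('d')): buffer="ddddhjc" (len 7), cursors c1@4 c2@4 c3@4 c4@4, authorship 1234...
Authorship (.=original, N=cursor N): 1 2 3 4 . . .
Index 3: author = 4

Answer: cursor 4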